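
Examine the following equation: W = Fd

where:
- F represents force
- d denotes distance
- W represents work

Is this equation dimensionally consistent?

Yes

F (force) has dimensions [L M T^-2].
d (distance) has dimensions [L].
W (work) has dimensions [L^2 M T^-2].

Left side: [L^2 M T^-2]
Right side: [L^2 M T^-2]

Both sides have the same dimensions, so the equation is dimensionally consistent.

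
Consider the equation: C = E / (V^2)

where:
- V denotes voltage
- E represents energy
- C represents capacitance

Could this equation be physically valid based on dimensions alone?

Yes

V (voltage) has dimensions [I^-1 L^2 M T^-3].
E (energy) has dimensions [L^2 M T^-2].
C (capacitance) has dimensions [I^2 L^-2 M^-1 T^4].

Left side: [I^2 L^-2 M^-1 T^4]
Right side: [I^2 L^-2 M^-1 T^4]

Both sides have the same dimensions, so the equation is dimensionally consistent.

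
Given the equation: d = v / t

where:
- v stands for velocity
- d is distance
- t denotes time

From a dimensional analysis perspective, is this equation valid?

No

v (velocity) has dimensions [L T^-1].
d (distance) has dimensions [L].
t (time) has dimensions [T].

Left side: [L]
Right side: [L T^-2]

The two sides have different dimensions, so the equation is NOT dimensionally consistent.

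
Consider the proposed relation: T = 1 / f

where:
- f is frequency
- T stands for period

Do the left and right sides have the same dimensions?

Yes

f (frequency) has dimensions [T^-1].
T (period) has dimensions [T].

Left side: [T]
Right side: [T]

Both sides have the same dimensions, so the equation is dimensionally consistent.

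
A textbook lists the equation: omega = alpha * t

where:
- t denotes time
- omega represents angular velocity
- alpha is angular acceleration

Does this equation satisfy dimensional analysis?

Yes

t (time) has dimensions [T].
omega (angular velocity) has dimensions [T^-1].
alpha (angular acceleration) has dimensions [T^-2].

Left side: [T^-1]
Right side: [T^-1]

Both sides have the same dimensions, so the equation is dimensionally consistent.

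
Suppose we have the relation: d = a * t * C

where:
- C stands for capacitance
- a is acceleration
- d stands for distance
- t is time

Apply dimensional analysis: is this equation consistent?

No

C (capacitance) has dimensions [I^2 L^-2 M^-1 T^4].
a (acceleration) has dimensions [L T^-2].
d (distance) has dimensions [L].
t (time) has dimensions [T].

Left side: [L]
Right side: [I^2 L^-1 M^-1 T^3]

The two sides have different dimensions, so the equation is NOT dimensionally consistent.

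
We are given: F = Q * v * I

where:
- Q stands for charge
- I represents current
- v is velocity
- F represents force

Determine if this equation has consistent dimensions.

No

Q (charge) has dimensions [I T].
I (current) has dimensions [I].
v (velocity) has dimensions [L T^-1].
F (force) has dimensions [L M T^-2].

Left side: [L M T^-2]
Right side: [I^2 L]

The two sides have different dimensions, so the equation is NOT dimensionally consistent.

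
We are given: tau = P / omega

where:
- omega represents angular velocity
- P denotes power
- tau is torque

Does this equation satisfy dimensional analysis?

Yes

omega (angular velocity) has dimensions [T^-1].
P (power) has dimensions [L^2 M T^-3].
tau (torque) has dimensions [L^2 M T^-2].

Left side: [L^2 M T^-2]
Right side: [L^2 M T^-2]

Both sides have the same dimensions, so the equation is dimensionally consistent.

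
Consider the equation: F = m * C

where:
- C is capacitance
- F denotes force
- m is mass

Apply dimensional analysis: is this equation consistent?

No

C (capacitance) has dimensions [I^2 L^-2 M^-1 T^4].
F (force) has dimensions [L M T^-2].
m (mass) has dimensions [M].

Left side: [L M T^-2]
Right side: [I^2 L^-2 T^4]

The two sides have different dimensions, so the equation is NOT dimensionally consistent.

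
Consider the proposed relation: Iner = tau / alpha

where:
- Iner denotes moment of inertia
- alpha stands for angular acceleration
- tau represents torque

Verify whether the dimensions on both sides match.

Yes

Iner (moment of inertia) has dimensions [L^2 M].
alpha (angular acceleration) has dimensions [T^-2].
tau (torque) has dimensions [L^2 M T^-2].

Left side: [L^2 M]
Right side: [L^2 M]

Both sides have the same dimensions, so the equation is dimensionally consistent.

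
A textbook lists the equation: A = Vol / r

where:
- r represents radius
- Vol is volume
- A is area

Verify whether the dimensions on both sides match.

Yes

r (radius) has dimensions [L].
Vol (volume) has dimensions [L^3].
A (area) has dimensions [L^2].

Left side: [L^2]
Right side: [L^2]

Both sides have the same dimensions, so the equation is dimensionally consistent.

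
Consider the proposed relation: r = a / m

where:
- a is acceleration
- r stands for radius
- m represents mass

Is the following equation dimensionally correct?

No

a (acceleration) has dimensions [L T^-2].
r (radius) has dimensions [L].
m (mass) has dimensions [M].

Left side: [L]
Right side: [L M^-1 T^-2]

The two sides have different dimensions, so the equation is NOT dimensionally consistent.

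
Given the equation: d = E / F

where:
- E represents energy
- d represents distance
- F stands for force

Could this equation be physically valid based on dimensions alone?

Yes

E (energy) has dimensions [L^2 M T^-2].
d (distance) has dimensions [L].
F (force) has dimensions [L M T^-2].

Left side: [L]
Right side: [L]

Both sides have the same dimensions, so the equation is dimensionally consistent.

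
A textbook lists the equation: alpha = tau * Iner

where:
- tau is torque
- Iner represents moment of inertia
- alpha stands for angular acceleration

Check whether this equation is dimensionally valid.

No

tau (torque) has dimensions [L^2 M T^-2].
Iner (moment of inertia) has dimensions [L^2 M].
alpha (angular acceleration) has dimensions [T^-2].

Left side: [T^-2]
Right side: [L^4 M^2 T^-2]

The two sides have different dimensions, so the equation is NOT dimensionally consistent.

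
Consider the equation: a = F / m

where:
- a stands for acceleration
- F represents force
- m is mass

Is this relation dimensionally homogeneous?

Yes

a (acceleration) has dimensions [L T^-2].
F (force) has dimensions [L M T^-2].
m (mass) has dimensions [M].

Left side: [L T^-2]
Right side: [L T^-2]

Both sides have the same dimensions, so the equation is dimensionally consistent.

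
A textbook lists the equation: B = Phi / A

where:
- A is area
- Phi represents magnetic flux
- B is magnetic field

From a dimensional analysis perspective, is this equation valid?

Yes

A (area) has dimensions [L^2].
Phi (magnetic flux) has dimensions [I^-1 L^2 M T^-2].
B (magnetic field) has dimensions [I^-1 M T^-2].

Left side: [I^-1 M T^-2]
Right side: [I^-1 M T^-2]

Both sides have the same dimensions, so the equation is dimensionally consistent.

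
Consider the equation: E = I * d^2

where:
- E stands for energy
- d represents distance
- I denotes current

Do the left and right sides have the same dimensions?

No

E (energy) has dimensions [L^2 M T^-2].
d (distance) has dimensions [L].
I (current) has dimensions [I].

Left side: [L^2 M T^-2]
Right side: [I L^2]

The two sides have different dimensions, so the equation is NOT dimensionally consistent.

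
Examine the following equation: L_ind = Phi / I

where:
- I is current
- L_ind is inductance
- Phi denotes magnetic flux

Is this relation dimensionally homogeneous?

Yes

I (current) has dimensions [I].
L_ind (inductance) has dimensions [I^-2 L^2 M T^-2].
Phi (magnetic flux) has dimensions [I^-1 L^2 M T^-2].

Left side: [I^-2 L^2 M T^-2]
Right side: [I^-2 L^2 M T^-2]

Both sides have the same dimensions, so the equation is dimensionally consistent.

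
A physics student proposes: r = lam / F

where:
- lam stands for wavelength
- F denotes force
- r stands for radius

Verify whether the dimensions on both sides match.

No

lam (wavelength) has dimensions [L].
F (force) has dimensions [L M T^-2].
r (radius) has dimensions [L].

Left side: [L]
Right side: [M^-1 T^2]

The two sides have different dimensions, so the equation is NOT dimensionally consistent.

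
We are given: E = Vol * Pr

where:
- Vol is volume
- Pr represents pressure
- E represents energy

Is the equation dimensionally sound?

Yes

Vol (volume) has dimensions [L^3].
Pr (pressure) has dimensions [L^-1 M T^-2].
E (energy) has dimensions [L^2 M T^-2].

Left side: [L^2 M T^-2]
Right side: [L^2 M T^-2]

Both sides have the same dimensions, so the equation is dimensionally consistent.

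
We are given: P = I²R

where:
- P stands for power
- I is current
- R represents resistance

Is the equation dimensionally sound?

Yes

P (power) has dimensions [L^2 M T^-3].
I (current) has dimensions [I].
R (resistance) has dimensions [I^-2 L^2 M T^-3].

Left side: [L^2 M T^-3]
Right side: [L^2 M T^-3]

Both sides have the same dimensions, so the equation is dimensionally consistent.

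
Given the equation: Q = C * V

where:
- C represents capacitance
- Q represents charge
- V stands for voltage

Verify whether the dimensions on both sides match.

Yes

C (capacitance) has dimensions [I^2 L^-2 M^-1 T^4].
Q (charge) has dimensions [I T].
V (voltage) has dimensions [I^-1 L^2 M T^-3].

Left side: [I T]
Right side: [I T]

Both sides have the same dimensions, so the equation is dimensionally consistent.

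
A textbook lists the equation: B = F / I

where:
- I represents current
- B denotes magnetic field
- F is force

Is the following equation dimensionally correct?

No

I (current) has dimensions [I].
B (magnetic field) has dimensions [I^-1 M T^-2].
F (force) has dimensions [L M T^-2].

Left side: [I^-1 M T^-2]
Right side: [I^-1 L M T^-2]

The two sides have different dimensions, so the equation is NOT dimensionally consistent.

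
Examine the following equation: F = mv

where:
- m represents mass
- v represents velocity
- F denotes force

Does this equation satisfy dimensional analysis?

No

m (mass) has dimensions [M].
v (velocity) has dimensions [L T^-1].
F (force) has dimensions [L M T^-2].

Left side: [L M T^-2]
Right side: [L M T^-1]

The two sides have different dimensions, so the equation is NOT dimensionally consistent.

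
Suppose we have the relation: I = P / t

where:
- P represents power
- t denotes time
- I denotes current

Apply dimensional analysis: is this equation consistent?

No

P (power) has dimensions [L^2 M T^-3].
t (time) has dimensions [T].
I (current) has dimensions [I].

Left side: [I]
Right side: [L^2 M T^-4]

The two sides have different dimensions, so the equation is NOT dimensionally consistent.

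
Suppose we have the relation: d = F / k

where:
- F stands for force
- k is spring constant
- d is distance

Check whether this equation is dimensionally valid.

Yes

F (force) has dimensions [L M T^-2].
k (spring constant) has dimensions [M T^-2].
d (distance) has dimensions [L].

Left side: [L]
Right side: [L]

Both sides have the same dimensions, so the equation is dimensionally consistent.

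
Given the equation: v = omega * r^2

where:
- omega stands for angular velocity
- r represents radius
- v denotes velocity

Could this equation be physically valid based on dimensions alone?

No

omega (angular velocity) has dimensions [T^-1].
r (radius) has dimensions [L].
v (velocity) has dimensions [L T^-1].

Left side: [L T^-1]
Right side: [L^2 T^-1]

The two sides have different dimensions, so the equation is NOT dimensionally consistent.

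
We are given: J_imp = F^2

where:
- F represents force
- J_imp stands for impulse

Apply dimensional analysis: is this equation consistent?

No

F (force) has dimensions [L M T^-2].
J_imp (impulse) has dimensions [L M T^-1].

Left side: [L M T^-1]
Right side: [L^2 M^2 T^-4]

The two sides have different dimensions, so the equation is NOT dimensionally consistent.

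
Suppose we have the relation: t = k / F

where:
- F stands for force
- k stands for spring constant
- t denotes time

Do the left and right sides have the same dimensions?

No

F (force) has dimensions [L M T^-2].
k (spring constant) has dimensions [M T^-2].
t (time) has dimensions [T].

Left side: [T]
Right side: [L^-1]

The two sides have different dimensions, so the equation is NOT dimensionally consistent.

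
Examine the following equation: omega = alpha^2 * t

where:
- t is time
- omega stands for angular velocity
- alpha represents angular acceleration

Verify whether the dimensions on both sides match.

No

t (time) has dimensions [T].
omega (angular velocity) has dimensions [T^-1].
alpha (angular acceleration) has dimensions [T^-2].

Left side: [T^-1]
Right side: [T^-3]

The two sides have different dimensions, so the equation is NOT dimensionally consistent.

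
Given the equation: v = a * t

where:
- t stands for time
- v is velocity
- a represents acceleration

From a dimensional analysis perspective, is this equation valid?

Yes

t (time) has dimensions [T].
v (velocity) has dimensions [L T^-1].
a (acceleration) has dimensions [L T^-2].

Left side: [L T^-1]
Right side: [L T^-1]

Both sides have the same dimensions, so the equation is dimensionally consistent.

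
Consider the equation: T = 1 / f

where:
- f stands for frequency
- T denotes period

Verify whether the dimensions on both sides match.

Yes

f (frequency) has dimensions [T^-1].
T (period) has dimensions [T].

Left side: [T]
Right side: [T]

Both sides have the same dimensions, so the equation is dimensionally consistent.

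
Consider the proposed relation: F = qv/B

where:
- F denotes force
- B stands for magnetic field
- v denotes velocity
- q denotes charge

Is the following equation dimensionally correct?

No

F (force) has dimensions [L M T^-2].
B (magnetic field) has dimensions [I^-1 M T^-2].
v (velocity) has dimensions [L T^-1].
q (charge) has dimensions [I T].

Left side: [L M T^-2]
Right side: [I^2 L M^-1 T^2]

The two sides have different dimensions, so the equation is NOT dimensionally consistent.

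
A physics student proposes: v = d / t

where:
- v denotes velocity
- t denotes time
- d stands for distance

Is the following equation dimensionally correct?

Yes

v (velocity) has dimensions [L T^-1].
t (time) has dimensions [T].
d (distance) has dimensions [L].

Left side: [L T^-1]
Right side: [L T^-1]

Both sides have the same dimensions, so the equation is dimensionally consistent.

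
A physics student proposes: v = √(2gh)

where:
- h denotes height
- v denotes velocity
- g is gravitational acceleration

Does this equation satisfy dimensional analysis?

Yes

h (height) has dimensions [L].
v (velocity) has dimensions [L T^-1].
g (gravitational acceleration) has dimensions [L T^-2].

Left side: [L T^-1]
Right side: [L T^-1]

Both sides have the same dimensions, so the equation is dimensionally consistent.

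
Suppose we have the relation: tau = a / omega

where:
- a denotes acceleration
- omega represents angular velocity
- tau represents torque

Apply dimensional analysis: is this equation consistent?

No

a (acceleration) has dimensions [L T^-2].
omega (angular velocity) has dimensions [T^-1].
tau (torque) has dimensions [L^2 M T^-2].

Left side: [L^2 M T^-2]
Right side: [L T^-1]

The two sides have different dimensions, so the equation is NOT dimensionally consistent.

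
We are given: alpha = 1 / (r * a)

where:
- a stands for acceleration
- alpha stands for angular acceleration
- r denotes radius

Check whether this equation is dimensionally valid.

No

a (acceleration) has dimensions [L T^-2].
alpha (angular acceleration) has dimensions [T^-2].
r (radius) has dimensions [L].

Left side: [T^-2]
Right side: [L^-2 T^2]

The two sides have different dimensions, so the equation is NOT dimensionally consistent.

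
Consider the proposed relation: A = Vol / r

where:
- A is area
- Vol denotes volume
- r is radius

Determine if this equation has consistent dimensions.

Yes

A (area) has dimensions [L^2].
Vol (volume) has dimensions [L^3].
r (radius) has dimensions [L].

Left side: [L^2]
Right side: [L^2]

Both sides have the same dimensions, so the equation is dimensionally consistent.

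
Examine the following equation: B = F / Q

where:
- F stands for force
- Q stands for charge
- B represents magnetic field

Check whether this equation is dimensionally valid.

No

F (force) has dimensions [L M T^-2].
Q (charge) has dimensions [I T].
B (magnetic field) has dimensions [I^-1 M T^-2].

Left side: [I^-1 M T^-2]
Right side: [I^-1 L M T^-3]

The two sides have different dimensions, so the equation is NOT dimensionally consistent.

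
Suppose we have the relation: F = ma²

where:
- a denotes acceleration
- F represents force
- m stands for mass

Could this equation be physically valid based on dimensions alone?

No

a (acceleration) has dimensions [L T^-2].
F (force) has dimensions [L M T^-2].
m (mass) has dimensions [M].

Left side: [L M T^-2]
Right side: [L^2 M T^-4]

The two sides have different dimensions, so the equation is NOT dimensionally consistent.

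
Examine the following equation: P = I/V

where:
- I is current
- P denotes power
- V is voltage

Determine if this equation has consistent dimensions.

No

I (current) has dimensions [I].
P (power) has dimensions [L^2 M T^-3].
V (voltage) has dimensions [I^-1 L^2 M T^-3].

Left side: [L^2 M T^-3]
Right side: [I^2 L^-2 M^-1 T^3]

The two sides have different dimensions, so the equation is NOT dimensionally consistent.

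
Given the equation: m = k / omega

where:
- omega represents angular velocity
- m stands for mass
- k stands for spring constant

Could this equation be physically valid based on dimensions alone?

No

omega (angular velocity) has dimensions [T^-1].
m (mass) has dimensions [M].
k (spring constant) has dimensions [M T^-2].

Left side: [M]
Right side: [M T^-1]

The two sides have different dimensions, so the equation is NOT dimensionally consistent.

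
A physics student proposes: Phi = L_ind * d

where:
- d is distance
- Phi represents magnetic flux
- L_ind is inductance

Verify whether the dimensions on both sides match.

No

d (distance) has dimensions [L].
Phi (magnetic flux) has dimensions [I^-1 L^2 M T^-2].
L_ind (inductance) has dimensions [I^-2 L^2 M T^-2].

Left side: [I^-1 L^2 M T^-2]
Right side: [I^-2 L^3 M T^-2]

The two sides have different dimensions, so the equation is NOT dimensionally consistent.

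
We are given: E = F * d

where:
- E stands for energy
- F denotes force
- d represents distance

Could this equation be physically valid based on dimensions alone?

Yes

E (energy) has dimensions [L^2 M T^-2].
F (force) has dimensions [L M T^-2].
d (distance) has dimensions [L].

Left side: [L^2 M T^-2]
Right side: [L^2 M T^-2]

Both sides have the same dimensions, so the equation is dimensionally consistent.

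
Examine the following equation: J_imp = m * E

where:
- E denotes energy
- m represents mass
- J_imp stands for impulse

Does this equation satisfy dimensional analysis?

No

E (energy) has dimensions [L^2 M T^-2].
m (mass) has dimensions [M].
J_imp (impulse) has dimensions [L M T^-1].

Left side: [L M T^-1]
Right side: [L^2 M^2 T^-2]

The two sides have different dimensions, so the equation is NOT dimensionally consistent.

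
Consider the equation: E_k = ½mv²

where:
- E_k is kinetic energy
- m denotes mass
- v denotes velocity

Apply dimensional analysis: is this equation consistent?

Yes

E_k (kinetic energy) has dimensions [L^2 M T^-2].
m (mass) has dimensions [M].
v (velocity) has dimensions [L T^-1].

Left side: [L^2 M T^-2]
Right side: [L^2 M T^-2]

Both sides have the same dimensions, so the equation is dimensionally consistent.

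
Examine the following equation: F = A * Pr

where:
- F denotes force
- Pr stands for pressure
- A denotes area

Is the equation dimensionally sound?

Yes

F (force) has dimensions [L M T^-2].
Pr (pressure) has dimensions [L^-1 M T^-2].
A (area) has dimensions [L^2].

Left side: [L M T^-2]
Right side: [L M T^-2]

Both sides have the same dimensions, so the equation is dimensionally consistent.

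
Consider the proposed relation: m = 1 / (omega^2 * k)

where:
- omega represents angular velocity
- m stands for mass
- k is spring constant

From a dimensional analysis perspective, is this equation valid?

No

omega (angular velocity) has dimensions [T^-1].
m (mass) has dimensions [M].
k (spring constant) has dimensions [M T^-2].

Left side: [M]
Right side: [M^-1 T^4]

The two sides have different dimensions, so the equation is NOT dimensionally consistent.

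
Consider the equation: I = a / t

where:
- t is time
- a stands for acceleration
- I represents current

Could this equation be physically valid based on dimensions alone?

No

t (time) has dimensions [T].
a (acceleration) has dimensions [L T^-2].
I (current) has dimensions [I].

Left side: [I]
Right side: [L T^-3]

The two sides have different dimensions, so the equation is NOT dimensionally consistent.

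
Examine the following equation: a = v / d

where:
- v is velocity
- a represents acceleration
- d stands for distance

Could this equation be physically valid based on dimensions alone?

No

v (velocity) has dimensions [L T^-1].
a (acceleration) has dimensions [L T^-2].
d (distance) has dimensions [L].

Left side: [L T^-2]
Right side: [T^-1]

The two sides have different dimensions, so the equation is NOT dimensionally consistent.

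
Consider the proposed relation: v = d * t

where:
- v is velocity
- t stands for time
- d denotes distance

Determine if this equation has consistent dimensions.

No

v (velocity) has dimensions [L T^-1].
t (time) has dimensions [T].
d (distance) has dimensions [L].

Left side: [L T^-1]
Right side: [L T]

The two sides have different dimensions, so the equation is NOT dimensionally consistent.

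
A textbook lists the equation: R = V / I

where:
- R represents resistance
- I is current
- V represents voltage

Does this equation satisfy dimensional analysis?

Yes

R (resistance) has dimensions [I^-2 L^2 M T^-3].
I (current) has dimensions [I].
V (voltage) has dimensions [I^-1 L^2 M T^-3].

Left side: [I^-2 L^2 M T^-3]
Right side: [I^-2 L^2 M T^-3]

Both sides have the same dimensions, so the equation is dimensionally consistent.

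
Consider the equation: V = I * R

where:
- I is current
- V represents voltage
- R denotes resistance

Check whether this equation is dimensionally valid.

Yes

I (current) has dimensions [I].
V (voltage) has dimensions [I^-1 L^2 M T^-3].
R (resistance) has dimensions [I^-2 L^2 M T^-3].

Left side: [I^-1 L^2 M T^-3]
Right side: [I^-1 L^2 M T^-3]

Both sides have the same dimensions, so the equation is dimensionally consistent.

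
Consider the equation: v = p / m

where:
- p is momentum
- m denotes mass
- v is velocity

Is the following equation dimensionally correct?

Yes

p (momentum) has dimensions [L M T^-1].
m (mass) has dimensions [M].
v (velocity) has dimensions [L T^-1].

Left side: [L T^-1]
Right side: [L T^-1]

Both sides have the same dimensions, so the equation is dimensionally consistent.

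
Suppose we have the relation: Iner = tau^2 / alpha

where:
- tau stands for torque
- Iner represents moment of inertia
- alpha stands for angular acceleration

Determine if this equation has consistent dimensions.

No

tau (torque) has dimensions [L^2 M T^-2].
Iner (moment of inertia) has dimensions [L^2 M].
alpha (angular acceleration) has dimensions [T^-2].

Left side: [L^2 M]
Right side: [L^4 M^2 T^-2]

The two sides have different dimensions, so the equation is NOT dimensionally consistent.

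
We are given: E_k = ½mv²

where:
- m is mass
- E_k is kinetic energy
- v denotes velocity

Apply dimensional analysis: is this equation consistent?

Yes

m (mass) has dimensions [M].
E_k (kinetic energy) has dimensions [L^2 M T^-2].
v (velocity) has dimensions [L T^-1].

Left side: [L^2 M T^-2]
Right side: [L^2 M T^-2]

Both sides have the same dimensions, so the equation is dimensionally consistent.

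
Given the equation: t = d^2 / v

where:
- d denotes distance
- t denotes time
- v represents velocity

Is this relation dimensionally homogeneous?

No

d (distance) has dimensions [L].
t (time) has dimensions [T].
v (velocity) has dimensions [L T^-1].

Left side: [T]
Right side: [L T]

The two sides have different dimensions, so the equation is NOT dimensionally consistent.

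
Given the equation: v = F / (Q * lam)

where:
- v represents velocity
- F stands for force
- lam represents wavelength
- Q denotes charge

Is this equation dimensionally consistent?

No

v (velocity) has dimensions [L T^-1].
F (force) has dimensions [L M T^-2].
lam (wavelength) has dimensions [L].
Q (charge) has dimensions [I T].

Left side: [L T^-1]
Right side: [I^-1 M T^-3]

The two sides have different dimensions, so the equation is NOT dimensionally consistent.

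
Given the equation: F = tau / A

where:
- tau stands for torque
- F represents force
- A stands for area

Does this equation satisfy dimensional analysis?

No

tau (torque) has dimensions [L^2 M T^-2].
F (force) has dimensions [L M T^-2].
A (area) has dimensions [L^2].

Left side: [L M T^-2]
Right side: [M T^-2]

The two sides have different dimensions, so the equation is NOT dimensionally consistent.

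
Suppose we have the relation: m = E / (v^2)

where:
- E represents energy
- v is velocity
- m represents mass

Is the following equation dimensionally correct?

Yes

E (energy) has dimensions [L^2 M T^-2].
v (velocity) has dimensions [L T^-1].
m (mass) has dimensions [M].

Left side: [M]
Right side: [M]

Both sides have the same dimensions, so the equation is dimensionally consistent.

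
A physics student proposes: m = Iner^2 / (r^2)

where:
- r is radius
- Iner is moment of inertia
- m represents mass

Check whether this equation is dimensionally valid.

No

r (radius) has dimensions [L].
Iner (moment of inertia) has dimensions [L^2 M].
m (mass) has dimensions [M].

Left side: [M]
Right side: [L^2 M^2]

The two sides have different dimensions, so the equation is NOT dimensionally consistent.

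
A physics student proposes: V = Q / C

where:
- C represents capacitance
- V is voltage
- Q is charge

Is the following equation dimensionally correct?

Yes

C (capacitance) has dimensions [I^2 L^-2 M^-1 T^4].
V (voltage) has dimensions [I^-1 L^2 M T^-3].
Q (charge) has dimensions [I T].

Left side: [I^-1 L^2 M T^-3]
Right side: [I^-1 L^2 M T^-3]

Both sides have the same dimensions, so the equation is dimensionally consistent.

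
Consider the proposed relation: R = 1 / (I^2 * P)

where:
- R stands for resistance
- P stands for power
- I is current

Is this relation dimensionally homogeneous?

No

R (resistance) has dimensions [I^-2 L^2 M T^-3].
P (power) has dimensions [L^2 M T^-3].
I (current) has dimensions [I].

Left side: [I^-2 L^2 M T^-3]
Right side: [I^-2 L^-2 M^-1 T^3]

The two sides have different dimensions, so the equation is NOT dimensionally consistent.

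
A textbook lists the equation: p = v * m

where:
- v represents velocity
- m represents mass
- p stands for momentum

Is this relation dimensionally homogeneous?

Yes

v (velocity) has dimensions [L T^-1].
m (mass) has dimensions [M].
p (momentum) has dimensions [L M T^-1].

Left side: [L M T^-1]
Right side: [L M T^-1]

Both sides have the same dimensions, so the equation is dimensionally consistent.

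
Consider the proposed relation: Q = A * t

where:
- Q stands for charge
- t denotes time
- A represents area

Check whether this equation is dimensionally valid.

No

Q (charge) has dimensions [I T].
t (time) has dimensions [T].
A (area) has dimensions [L^2].

Left side: [I T]
Right side: [L^2 T]

The two sides have different dimensions, so the equation is NOT dimensionally consistent.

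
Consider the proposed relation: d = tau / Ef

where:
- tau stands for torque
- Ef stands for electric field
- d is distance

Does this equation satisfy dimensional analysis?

No

tau (torque) has dimensions [L^2 M T^-2].
Ef (electric field) has dimensions [I^-1 L M T^-3].
d (distance) has dimensions [L].

Left side: [L]
Right side: [I L T]

The two sides have different dimensions, so the equation is NOT dimensionally consistent.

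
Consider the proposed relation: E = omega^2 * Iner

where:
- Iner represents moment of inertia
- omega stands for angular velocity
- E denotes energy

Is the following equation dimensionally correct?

Yes

Iner (moment of inertia) has dimensions [L^2 M].
omega (angular velocity) has dimensions [T^-1].
E (energy) has dimensions [L^2 M T^-2].

Left side: [L^2 M T^-2]
Right side: [L^2 M T^-2]

Both sides have the same dimensions, so the equation is dimensionally consistent.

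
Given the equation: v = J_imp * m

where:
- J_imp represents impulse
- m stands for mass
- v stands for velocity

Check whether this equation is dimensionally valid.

No

J_imp (impulse) has dimensions [L M T^-1].
m (mass) has dimensions [M].
v (velocity) has dimensions [L T^-1].

Left side: [L T^-1]
Right side: [L M^2 T^-1]

The two sides have different dimensions, so the equation is NOT dimensionally consistent.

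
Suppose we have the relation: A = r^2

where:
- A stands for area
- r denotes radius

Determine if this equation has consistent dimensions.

Yes

A (area) has dimensions [L^2].
r (radius) has dimensions [L].

Left side: [L^2]
Right side: [L^2]

Both sides have the same dimensions, so the equation is dimensionally consistent.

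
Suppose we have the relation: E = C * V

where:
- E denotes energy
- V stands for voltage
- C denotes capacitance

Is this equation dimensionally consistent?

No

E (energy) has dimensions [L^2 M T^-2].
V (voltage) has dimensions [I^-1 L^2 M T^-3].
C (capacitance) has dimensions [I^2 L^-2 M^-1 T^4].

Left side: [L^2 M T^-2]
Right side: [I T]

The two sides have different dimensions, so the equation is NOT dimensionally consistent.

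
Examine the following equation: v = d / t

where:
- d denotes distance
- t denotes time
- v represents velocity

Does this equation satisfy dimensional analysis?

Yes

d (distance) has dimensions [L].
t (time) has dimensions [T].
v (velocity) has dimensions [L T^-1].

Left side: [L T^-1]
Right side: [L T^-1]

Both sides have the same dimensions, so the equation is dimensionally consistent.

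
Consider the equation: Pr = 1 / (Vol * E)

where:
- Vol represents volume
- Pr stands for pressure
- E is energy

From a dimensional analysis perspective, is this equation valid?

No

Vol (volume) has dimensions [L^3].
Pr (pressure) has dimensions [L^-1 M T^-2].
E (energy) has dimensions [L^2 M T^-2].

Left side: [L^-1 M T^-2]
Right side: [L^-5 M^-1 T^2]

The two sides have different dimensions, so the equation is NOT dimensionally consistent.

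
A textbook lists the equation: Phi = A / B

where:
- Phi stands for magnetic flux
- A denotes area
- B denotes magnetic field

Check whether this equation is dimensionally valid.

No

Phi (magnetic flux) has dimensions [I^-1 L^2 M T^-2].
A (area) has dimensions [L^2].
B (magnetic field) has dimensions [I^-1 M T^-2].

Left side: [I^-1 L^2 M T^-2]
Right side: [I L^2 M^-1 T^2]

The two sides have different dimensions, so the equation is NOT dimensionally consistent.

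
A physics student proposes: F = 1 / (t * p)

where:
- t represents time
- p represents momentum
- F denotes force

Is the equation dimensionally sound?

No

t (time) has dimensions [T].
p (momentum) has dimensions [L M T^-1].
F (force) has dimensions [L M T^-2].

Left side: [L M T^-2]
Right side: [L^-1 M^-1]

The two sides have different dimensions, so the equation is NOT dimensionally consistent.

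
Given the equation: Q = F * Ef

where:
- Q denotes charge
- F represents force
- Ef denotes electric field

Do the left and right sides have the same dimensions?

No

Q (charge) has dimensions [I T].
F (force) has dimensions [L M T^-2].
Ef (electric field) has dimensions [I^-1 L M T^-3].

Left side: [I T]
Right side: [I^-1 L^2 M^2 T^-5]

The two sides have different dimensions, so the equation is NOT dimensionally consistent.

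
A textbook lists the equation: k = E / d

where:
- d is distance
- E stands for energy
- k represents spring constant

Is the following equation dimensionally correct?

No

d (distance) has dimensions [L].
E (energy) has dimensions [L^2 M T^-2].
k (spring constant) has dimensions [M T^-2].

Left side: [M T^-2]
Right side: [L M T^-2]

The two sides have different dimensions, so the equation is NOT dimensionally consistent.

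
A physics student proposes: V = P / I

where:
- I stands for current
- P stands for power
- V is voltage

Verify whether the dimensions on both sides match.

Yes

I (current) has dimensions [I].
P (power) has dimensions [L^2 M T^-3].
V (voltage) has dimensions [I^-1 L^2 M T^-3].

Left side: [I^-1 L^2 M T^-3]
Right side: [I^-1 L^2 M T^-3]

Both sides have the same dimensions, so the equation is dimensionally consistent.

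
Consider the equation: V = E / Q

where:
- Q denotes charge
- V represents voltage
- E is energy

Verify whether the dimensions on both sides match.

Yes

Q (charge) has dimensions [I T].
V (voltage) has dimensions [I^-1 L^2 M T^-3].
E (energy) has dimensions [L^2 M T^-2].

Left side: [I^-1 L^2 M T^-3]
Right side: [I^-1 L^2 M T^-3]

Both sides have the same dimensions, so the equation is dimensionally consistent.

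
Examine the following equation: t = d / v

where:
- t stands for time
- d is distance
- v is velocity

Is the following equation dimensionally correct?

Yes

t (time) has dimensions [T].
d (distance) has dimensions [L].
v (velocity) has dimensions [L T^-1].

Left side: [T]
Right side: [T]

Both sides have the same dimensions, so the equation is dimensionally consistent.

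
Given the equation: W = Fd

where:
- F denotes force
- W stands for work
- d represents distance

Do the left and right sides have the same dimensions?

Yes

F (force) has dimensions [L M T^-2].
W (work) has dimensions [L^2 M T^-2].
d (distance) has dimensions [L].

Left side: [L^2 M T^-2]
Right side: [L^2 M T^-2]

Both sides have the same dimensions, so the equation is dimensionally consistent.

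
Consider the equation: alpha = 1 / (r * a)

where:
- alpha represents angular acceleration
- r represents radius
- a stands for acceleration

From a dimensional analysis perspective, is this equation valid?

No

alpha (angular acceleration) has dimensions [T^-2].
r (radius) has dimensions [L].
a (acceleration) has dimensions [L T^-2].

Left side: [T^-2]
Right side: [L^-2 T^2]

The two sides have different dimensions, so the equation is NOT dimensionally consistent.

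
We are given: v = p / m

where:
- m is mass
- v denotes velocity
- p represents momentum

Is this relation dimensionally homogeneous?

Yes

m (mass) has dimensions [M].
v (velocity) has dimensions [L T^-1].
p (momentum) has dimensions [L M T^-1].

Left side: [L T^-1]
Right side: [L T^-1]

Both sides have the same dimensions, so the equation is dimensionally consistent.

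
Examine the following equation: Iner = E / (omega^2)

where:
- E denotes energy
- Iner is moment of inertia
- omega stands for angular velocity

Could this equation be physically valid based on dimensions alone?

Yes

E (energy) has dimensions [L^2 M T^-2].
Iner (moment of inertia) has dimensions [L^2 M].
omega (angular velocity) has dimensions [T^-1].

Left side: [L^2 M]
Right side: [L^2 M]

Both sides have the same dimensions, so the equation is dimensionally consistent.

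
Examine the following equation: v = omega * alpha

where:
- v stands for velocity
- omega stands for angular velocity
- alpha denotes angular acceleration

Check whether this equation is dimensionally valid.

No

v (velocity) has dimensions [L T^-1].
omega (angular velocity) has dimensions [T^-1].
alpha (angular acceleration) has dimensions [T^-2].

Left side: [L T^-1]
Right side: [T^-3]

The two sides have different dimensions, so the equation is NOT dimensionally consistent.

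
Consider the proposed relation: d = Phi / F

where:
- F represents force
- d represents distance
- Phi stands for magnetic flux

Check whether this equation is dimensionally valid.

No

F (force) has dimensions [L M T^-2].
d (distance) has dimensions [L].
Phi (magnetic flux) has dimensions [I^-1 L^2 M T^-2].

Left side: [L]
Right side: [I^-1 L]

The two sides have different dimensions, so the equation is NOT dimensionally consistent.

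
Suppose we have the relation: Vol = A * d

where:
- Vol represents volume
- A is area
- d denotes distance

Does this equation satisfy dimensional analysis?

Yes

Vol (volume) has dimensions [L^3].
A (area) has dimensions [L^2].
d (distance) has dimensions [L].

Left side: [L^3]
Right side: [L^3]

Both sides have the same dimensions, so the equation is dimensionally consistent.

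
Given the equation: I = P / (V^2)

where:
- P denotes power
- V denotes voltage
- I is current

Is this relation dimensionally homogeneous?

No

P (power) has dimensions [L^2 M T^-3].
V (voltage) has dimensions [I^-1 L^2 M T^-3].
I (current) has dimensions [I].

Left side: [I]
Right side: [I^2 L^-2 M^-1 T^3]

The two sides have different dimensions, so the equation is NOT dimensionally consistent.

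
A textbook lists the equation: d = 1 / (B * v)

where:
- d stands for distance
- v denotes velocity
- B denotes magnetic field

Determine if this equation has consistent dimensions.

No

d (distance) has dimensions [L].
v (velocity) has dimensions [L T^-1].
B (magnetic field) has dimensions [I^-1 M T^-2].

Left side: [L]
Right side: [I L^-1 M^-1 T^3]

The two sides have different dimensions, so the equation is NOT dimensionally consistent.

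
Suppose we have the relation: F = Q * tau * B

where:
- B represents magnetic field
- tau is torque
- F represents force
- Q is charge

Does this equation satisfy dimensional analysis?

No

B (magnetic field) has dimensions [I^-1 M T^-2].
tau (torque) has dimensions [L^2 M T^-2].
F (force) has dimensions [L M T^-2].
Q (charge) has dimensions [I T].

Left side: [L M T^-2]
Right side: [L^2 M^2 T^-3]

The two sides have different dimensions, so the equation is NOT dimensionally consistent.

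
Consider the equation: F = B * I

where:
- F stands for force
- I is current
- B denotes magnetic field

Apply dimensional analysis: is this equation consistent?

No

F (force) has dimensions [L M T^-2].
I (current) has dimensions [I].
B (magnetic field) has dimensions [I^-1 M T^-2].

Left side: [L M T^-2]
Right side: [M T^-2]

The two sides have different dimensions, so the equation is NOT dimensionally consistent.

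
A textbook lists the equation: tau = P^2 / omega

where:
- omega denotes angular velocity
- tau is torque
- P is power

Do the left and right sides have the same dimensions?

No

omega (angular velocity) has dimensions [T^-1].
tau (torque) has dimensions [L^2 M T^-2].
P (power) has dimensions [L^2 M T^-3].

Left side: [L^2 M T^-2]
Right side: [L^4 M^2 T^-5]

The two sides have different dimensions, so the equation is NOT dimensionally consistent.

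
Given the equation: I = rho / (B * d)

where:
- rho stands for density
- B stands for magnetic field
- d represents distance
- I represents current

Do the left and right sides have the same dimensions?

No

rho (density) has dimensions [L^-3 M].
B (magnetic field) has dimensions [I^-1 M T^-2].
d (distance) has dimensions [L].
I (current) has dimensions [I].

Left side: [I]
Right side: [I L^-4 T^2]

The two sides have different dimensions, so the equation is NOT dimensionally consistent.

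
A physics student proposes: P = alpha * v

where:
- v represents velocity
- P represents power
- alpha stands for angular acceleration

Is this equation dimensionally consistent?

No

v (velocity) has dimensions [L T^-1].
P (power) has dimensions [L^2 M T^-3].
alpha (angular acceleration) has dimensions [T^-2].

Left side: [L^2 M T^-3]
Right side: [L T^-3]

The two sides have different dimensions, so the equation is NOT dimensionally consistent.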